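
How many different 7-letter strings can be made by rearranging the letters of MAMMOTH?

840

The 7 letters of MAMMOTH have repeats: M appearing 3 times.
The number of distinct arrangements is 7!/(3!) = 5040/6 = 840.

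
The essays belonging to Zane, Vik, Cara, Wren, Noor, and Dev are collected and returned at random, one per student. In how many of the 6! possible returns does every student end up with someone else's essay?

265

Let Aᵢ be the assignments in which student i gets their own essay. We want the size of the complement of A₁∪…∪A_6.
By inclusion–exclusion this is Σ_{j=0}^{6} (−1)^j C(6,j)·(6−j)!.
Computing: 720 − 720 + 360 − 120 + 30 − 6 + 1 = 265.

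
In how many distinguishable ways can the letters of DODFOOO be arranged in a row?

The 7 letters of DODFOOO have repeats: D appearing twice and O appearing 4 times.
Dividing 7! = 5040 by 4!·2! = 48 for the repeated letters gives 105.

105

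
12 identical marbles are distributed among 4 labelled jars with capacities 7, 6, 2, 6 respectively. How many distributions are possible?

By stars and bars, unrestricted non-negative solutions to x_1+…+x_4 = 12 number C(12+3,3) = 455.
Subtract solutions that violate a single cap (substitute x_i' = x_i − (cap_i+1)): x_1 ≥ 8 gives C(7,3) = 35; x_2 ≥ 7 gives C(8,3) = 56; x_3 ≥ 3 gives C(12,3) = 220; x_4 ≥ 7 gives C(8,3) = 56. Together 367.
Add back pairs where two caps are both exceeded: 0 + 4 + 0 + 10 + 0 + 10 = 24.
By inclusion–exclusion the count is 455 − 367 + 24 = 112.

112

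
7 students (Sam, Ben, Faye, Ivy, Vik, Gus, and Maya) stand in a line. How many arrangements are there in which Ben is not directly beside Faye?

There are 7! = 5040 arrangements in all. If Ben and Faye are adjacent, merging them into one block gives 2·(6)! = 1440 arrangements.
So 5040 − 1440 = 3600 arrangements keep them apart.

3600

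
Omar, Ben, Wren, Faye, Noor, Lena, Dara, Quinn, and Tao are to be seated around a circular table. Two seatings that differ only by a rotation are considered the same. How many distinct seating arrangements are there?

40320

Seat Omar anywhere (absorbing the rotational symmetry), then permute the other 8: (8)! = 40320.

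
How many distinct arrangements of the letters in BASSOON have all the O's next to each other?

Treat the 2 copies of O as a single block. The multiset to arrange is then {OO, A, B, N, S, S}, 6 items in all.
That gives (6)!/(2!) = 360 arrangements.

360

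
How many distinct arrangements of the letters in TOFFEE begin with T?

Fix T in the first position and arrange the remaining 5 letters.
Those 5 letters have E appearing twice and F appearing twice, giving (5)!/(2!·2!) = 30.

30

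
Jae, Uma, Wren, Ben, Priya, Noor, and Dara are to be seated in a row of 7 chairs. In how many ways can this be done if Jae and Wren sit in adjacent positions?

Glue Jae and Wren into one block (2 internal orders), leaving 6 units to arrange in a row.
That gives 2 × 6! = 2 × 720 = 1440.

1440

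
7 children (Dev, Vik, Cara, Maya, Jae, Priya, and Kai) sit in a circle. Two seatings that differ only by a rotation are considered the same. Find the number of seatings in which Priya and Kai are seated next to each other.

240

Glue Priya and Kai into a block (2 internal orders). Seating 6 units around a circle gives (5)! arrangements.
So 2 × (5)! = 2 × 120 = 240.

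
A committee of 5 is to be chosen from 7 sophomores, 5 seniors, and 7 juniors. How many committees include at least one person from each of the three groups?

Total 5-person selections from all 19: C(19,5) = 11628.
Subtract selections that omit an entire group: no sophomores → C(12,5) = 792; no seniors → C(14,5) = 2002; no juniors → C(12,5) = 792.
Add back selections omitting two groups (i.e. drawn from a single group): C(7,5) + C(5,5) + C(7,5) = 43.
By inclusion–exclusion: 11628 − 3586 + 43 = 8085.

8085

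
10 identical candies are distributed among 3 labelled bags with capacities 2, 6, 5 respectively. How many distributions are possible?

Without the upper bounds there are C(12,2) = 66 ways to split 10 among 3 bags.
Subtract solutions that violate a single cap (substitute x_i' = x_i − (cap_i+1)): x_1 ≥ 3 gives C(9,2) = 36; x_2 ≥ 7 gives C(5,2) = 10; x_3 ≥ 6 gives C(6,2) = 15. Together 61.
Add back pairs where two caps are both exceeded: 1 + 3 + 0 = 4.
By inclusion–exclusion the count is 66 − 61 + 4 = 9.

9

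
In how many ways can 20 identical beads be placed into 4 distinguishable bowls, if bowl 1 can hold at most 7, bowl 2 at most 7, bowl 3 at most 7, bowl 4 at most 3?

Ignoring the caps, the number of non-negative solutions to x_1+…+x_4 = 20 is C(23,3) = 1771.
Subtract solutions that violate a single cap (substitute x_i' = x_i − (cap_i+1)): x_1 ≥ 8 gives C(15,3) = 455; x_2 ≥ 8 gives C(15,3) = 455; x_3 ≥ 8 gives C(15,3) = 455; x_4 ≥ 4 gives C(19,3) = 969. Together 2334.
Add back pairs where two caps are both exceeded: 35 + 35 + 165 + 35 + 165 + 165 = 600.
Subtract triples: 0 + 1 + 1 + 1 = 3.
By inclusion–exclusion the count is 1771 − 2334 + 600 − 3 = 34.

34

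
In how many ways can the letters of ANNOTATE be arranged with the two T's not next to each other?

3780

There are 8!/(2!·2!·2!) = 5040 arrangements of ANNOTATE in total.
Arrangements with the T's together: treat TT as one letter, giving (7)!/(2!·2!) = 1260.
Subtracting, 5040 − 1260 = 3780 arrangements keep the T's apart.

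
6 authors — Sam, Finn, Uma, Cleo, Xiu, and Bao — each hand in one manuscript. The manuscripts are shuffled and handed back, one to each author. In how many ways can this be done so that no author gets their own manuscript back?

Count assignments avoiding every fixed point. For any j of the 6 authors fixed to their own manuscript, the other 6−j can be arranged in (6−j)! ways.
By inclusion–exclusion this is Σ_{j=0}^{6} (−1)^j C(6,j)·(6−j)!.
Computing: 720 − 720 + 360 − 120 + 30 − 6 + 1 = 265.

265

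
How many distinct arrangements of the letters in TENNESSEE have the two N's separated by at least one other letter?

Total arrangements of TENNESSEE: 9!/(4!·2!·2!) = 3780.
If the two N's are adjacent, glue them into one block, leaving 8 items to arrange: (8)!/(4!·2!) = 840 ways.
Subtracting, 3780 − 840 = 2940 arrangements keep the N's apart.

2940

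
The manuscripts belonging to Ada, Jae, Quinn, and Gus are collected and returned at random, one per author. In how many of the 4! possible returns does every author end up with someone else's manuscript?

9

Count assignments avoiding every fixed point. For any j of the 4 authors fixed to their own manuscript, the other 4−j can be arranged in (4−j)! ways.
By inclusion–exclusion this is Σ_{j=0}^{4} (−1)^j C(4,j)·(4−j)!.
Computing: 24 − 24 + 12 − 4 + 1 = 9.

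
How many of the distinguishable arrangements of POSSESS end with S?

120

With the last slot taken by S, it remains to arrange the other 6 letters (POSESS).
Those 6 letters have S appearing 3 times, giving (6)!/(3!) = 120.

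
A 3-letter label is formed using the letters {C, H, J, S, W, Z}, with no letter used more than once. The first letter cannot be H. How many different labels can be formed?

The first letter has 6−1 = 5 choices (anything except H).
The remaining 2 letters are filled from the other 5 symbols without repetition: 5 × 4 = 20.
Total: 5 × 20 = 100.

100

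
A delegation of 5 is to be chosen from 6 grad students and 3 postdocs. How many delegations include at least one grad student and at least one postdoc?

Total 5-person selections from all 9: C(9,5) = 126.
Subtract selections that omit an entire group: no grad students → C(3,5) = 0; no postdocs → C(6,5) = 6.
Both groups omitted at once is impossible, so 126 − 6 = 120.

120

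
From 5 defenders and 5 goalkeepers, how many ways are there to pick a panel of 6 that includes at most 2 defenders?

Split by how many defenders are chosen (0 through 2).
Sum: C(5,0)·C(5,6) + C(5,1)·C(5,5) + C(5,2)·C(5,4) = 0 + 5 + 50 = 55.

55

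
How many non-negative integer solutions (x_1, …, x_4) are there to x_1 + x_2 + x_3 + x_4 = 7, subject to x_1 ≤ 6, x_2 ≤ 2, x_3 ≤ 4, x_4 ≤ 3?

Ignoring the caps, the number of non-negative solutions to x_1+…+x_4 = 7 is C(10,3) = 120.
Subtract solutions that violate a single cap (substitute x_i' = x_i − (cap_i+1)): x_1 ≥ 7 gives C(3,3) = 1; x_2 ≥ 3 gives C(7,3) = 35; x_3 ≥ 5 gives C(5,3) = 10; x_4 ≥ 4 gives C(6,3) = 20. Together 66.
Add back pairs where two caps are both exceeded: 0 + 0 + 0 + 0 + 1 + 0 = 1.
By inclusion–exclusion the count is 120 − 66 + 1 = 55.

55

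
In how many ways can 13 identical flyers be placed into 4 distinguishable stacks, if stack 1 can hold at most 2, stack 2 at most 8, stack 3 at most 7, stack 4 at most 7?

151

By stars and bars, unrestricted non-negative solutions to x_1+…+x_4 = 13 number C(13+3,3) = 560.
Subtract solutions that violate a single cap (substitute x_i' = x_i − (cap_i+1)): x_1 ≥ 3 gives C(13,3) = 286; x_2 ≥ 9 gives C(7,3) = 35; x_3 ≥ 8 gives C(8,3) = 56; x_4 ≥ 8 gives C(8,3) = 56. Together 433.
Add back pairs where two caps are both exceeded: 4 + 10 + 10 + 0 + 0 + 0 = 24.
By inclusion–exclusion the count is 560 − 433 + 24 = 151.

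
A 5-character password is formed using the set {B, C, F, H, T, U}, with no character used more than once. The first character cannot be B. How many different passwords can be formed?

The first character has 6−1 = 5 choices (anything except B).
The remaining 4 characters are filled from the other 5 symbols without repetition: 5 × 4 × 3 × 2 = 120.
Total: 5 × 120 = 600.

600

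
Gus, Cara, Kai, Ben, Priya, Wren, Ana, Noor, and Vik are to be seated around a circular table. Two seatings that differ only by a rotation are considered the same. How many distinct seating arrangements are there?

40320

Seat Gus anywhere (absorbing the rotational symmetry), then permute the other 8: (8)! = 40320.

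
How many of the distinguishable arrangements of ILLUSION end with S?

1260

Fix S in the last position and arrange the remaining 7 letters.
Those 7 letters have I appearing twice and L appearing twice, giving (7)!/(2!·2!) = 1260.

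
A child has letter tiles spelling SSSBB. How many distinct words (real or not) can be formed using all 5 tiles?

The 5 letters of SSSBB have repeats: B appearing twice and S appearing 3 times.
Dividing 5! = 120 by 3!·2! = 12 for the repeated letters gives 10.

10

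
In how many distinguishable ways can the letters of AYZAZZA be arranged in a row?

The 7 letters of AYZAZZA have repeats: A appearing 3 times and Z appearing 3 times.
So there are 7! / (3!·3!) = 140 distinguishable arrangements.

140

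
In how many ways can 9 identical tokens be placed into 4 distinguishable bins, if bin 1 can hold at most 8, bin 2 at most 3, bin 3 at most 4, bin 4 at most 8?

Without the upper bounds there are C(12,3) = 220 ways to split 9 among 4 bins.
Subtract solutions that violate a single cap (substitute x_i' = x_i − (cap_i+1)): x_1 ≥ 9 gives C(3,3) = 1; x_2 ≥ 4 gives C(8,3) = 56; x_3 ≥ 5 gives C(7,3) = 35; x_4 ≥ 9 gives C(3,3) = 1. Together 93.
Add back pairs where two caps are both exceeded: 0 + 0 + 0 + 1 + 0 + 0 = 1.
By inclusion–exclusion the count is 220 − 93 + 1 = 128.

128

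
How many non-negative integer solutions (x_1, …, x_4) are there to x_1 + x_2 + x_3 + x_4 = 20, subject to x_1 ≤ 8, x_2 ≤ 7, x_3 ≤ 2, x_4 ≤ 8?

Without the upper bounds there are C(23,3) = 1771 ways to split 20 among 4 variables.
Subtract solutions that violate a single cap (substitute x_i' = x_i − (cap_i+1)): x_1 ≥ 9 gives C(14,3) = 364; x_2 ≥ 8 gives C(15,3) = 455; x_3 ≥ 3 gives C(20,3) = 1140; x_4 ≥ 9 gives C(14,3) = 364. Together 2323.
Add back pairs where two caps are both exceeded: 20 + 165 + 10 + 220 + 20 + 165 = 600.
Subtract triples: 1 + 0 + 0 + 1 = 2.
By inclusion–exclusion the count is 1771 − 2323 + 600 − 2 = 46.

46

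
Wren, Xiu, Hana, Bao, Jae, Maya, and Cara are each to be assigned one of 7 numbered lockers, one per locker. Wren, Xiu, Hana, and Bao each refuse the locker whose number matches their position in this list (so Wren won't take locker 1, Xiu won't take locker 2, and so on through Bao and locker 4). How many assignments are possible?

2790

Let Aᵢ (for 1 ≤ i ≤ 4) be the placements that put person i in their forbidden locker. Any j of these fix j positions, leaving (7−j)! ways to fill the rest, and there are C(4,j) ways to pick which j.
By inclusion–exclusion, the number of valid placements is Σ_{j=0}^{4} (−1)^j C(4,j)·(7−j)!.
Computing: 5040 − 2880 + 720 − 96 + 6 = 2790.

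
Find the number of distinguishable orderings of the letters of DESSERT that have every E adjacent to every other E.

360

Treat the 2 copies of E as a single block. The multiset to arrange is then {EE, D, R, S, S, T}, 6 items in all.
That gives (6)!/(2!) = 360 arrangements.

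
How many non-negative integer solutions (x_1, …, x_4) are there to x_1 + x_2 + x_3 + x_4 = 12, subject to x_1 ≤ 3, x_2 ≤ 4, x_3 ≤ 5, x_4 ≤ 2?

By stars and bars, unrestricted non-negative solutions to x_1+…+x_4 = 12 number C(12+3,3) = 455.
Subtract solutions that violate a single cap (substitute x_i' = x_i − (cap_i+1)): x_1 ≥ 4 gives C(11,3) = 165; x_2 ≥ 5 gives C(10,3) = 120; x_3 ≥ 6 gives C(9,3) = 84; x_4 ≥ 3 gives C(12,3) = 220. Together 589.
Add back pairs where two caps are both exceeded: 20 + 10 + 56 + 4 + 35 + 20 = 145.
Subtract triples: 0 + 1 + 0 + 0 = 1.
By inclusion–exclusion the count is 455 − 589 + 145 − 1 = 10.

10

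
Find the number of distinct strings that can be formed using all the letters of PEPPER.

60

Letter multiplicities in PEPPER: E×2, P×3, R×1.
The number of distinct arrangements is 6!/(3!·2!) = 720/12 = 60.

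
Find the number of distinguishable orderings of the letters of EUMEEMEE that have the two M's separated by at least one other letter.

126

There are 8!/(5!·2!) = 168 arrangements of EUMEEMEE in total.
If the two M's are adjacent, glue them into one block, leaving 7 items to arrange: (7)!/(5!) = 42 ways.
Hence 168 − 42 = 126.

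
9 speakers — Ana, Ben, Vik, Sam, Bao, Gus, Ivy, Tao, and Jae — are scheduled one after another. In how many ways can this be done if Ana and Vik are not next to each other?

282240

Of the 9! = 362880 arrangements, those with Ana and Vik adjacent number 2 × 8! = 80640 (treat the pair as a block with 2 internal orders).
Complementary counting: 362880 − 80640 = 282240.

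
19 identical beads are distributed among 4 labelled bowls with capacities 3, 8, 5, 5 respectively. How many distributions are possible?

10

Without the upper bounds there are C(22,3) = 1540 ways to split 19 among 4 bowls.
Subtract solutions that violate a single cap (substitute x_i' = x_i − (cap_i+1)): x_1 ≥ 4 gives C(18,3) = 816; x_2 ≥ 9 gives C(13,3) = 286; x_3 ≥ 6 gives C(16,3) = 560; x_4 ≥ 6 gives C(16,3) = 560. Together 2222.
Add back pairs where two caps are both exceeded: 84 + 220 + 220 + 35 + 35 + 120 = 714.
Subtract triples: 1 + 1 + 20 + 0 = 22.
By inclusion–exclusion the count is 1540 − 2222 + 714 − 22 = 10.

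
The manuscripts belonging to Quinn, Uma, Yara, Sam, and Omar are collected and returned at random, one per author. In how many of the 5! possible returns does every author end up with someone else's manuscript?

44

Let Aᵢ be the assignments in which author i gets their own manuscript. We want the size of the complement of A₁∪…∪A_5.
By inclusion–exclusion this is Σ_{j=0}^{5} (−1)^j C(5,j)·(5−j)!.
Computing: 120 − 120 + 60 − 20 + 5 − 1 = 44.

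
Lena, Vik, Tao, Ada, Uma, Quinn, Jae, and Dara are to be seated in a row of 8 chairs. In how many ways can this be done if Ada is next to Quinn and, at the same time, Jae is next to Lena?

2880

Treat {Ada,Quinn} as one block (2 orders) and {Jae,Lena} as another (2 orders).
That leaves 6 units to arrange: 2 × 2 × 6! = 4 × 720 = 2880.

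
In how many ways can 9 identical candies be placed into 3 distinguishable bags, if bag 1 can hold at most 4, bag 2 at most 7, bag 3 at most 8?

Ignoring the caps, the number of non-negative solutions to x_1+…+x_3 = 9 is C(11,2) = 55.
Subtract solutions that violate a single cap (substitute x_i' = x_i − (cap_i+1)): x_1 ≥ 5 gives C(6,2) = 15; x_2 ≥ 8 gives C(3,2) = 3; x_3 ≥ 9 gives C(2,2) = 1. Together 19.
No two caps can be exceeded simultaneously, so the pair terms are all 0.
By inclusion–exclusion the count is 55 − 19 + 0 = 36.

36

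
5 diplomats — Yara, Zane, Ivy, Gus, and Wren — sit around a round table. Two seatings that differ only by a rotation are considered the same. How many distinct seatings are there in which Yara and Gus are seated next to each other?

Glue Yara and Gus into a block (2 internal orders). Seating 4 units around a circle gives (3)! arrangements.
So 2 × (3)! = 2 × 6 = 12.

12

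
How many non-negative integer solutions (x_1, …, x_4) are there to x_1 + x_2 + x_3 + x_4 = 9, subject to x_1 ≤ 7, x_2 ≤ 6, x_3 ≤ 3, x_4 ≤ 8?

By stars and bars, unrestricted non-negative solutions to x_1+…+x_4 = 9 number C(9+3,3) = 220.
Subtract solutions that violate a single cap (substitute x_i' = x_i − (cap_i+1)): x_1 ≥ 8 gives C(4,3) = 4; x_2 ≥ 7 gives C(5,3) = 10; x_3 ≥ 4 gives C(8,3) = 56; x_4 ≥ 9 gives C(3,3) = 1. Together 71.
No two caps can be exceeded simultaneously, so the pair terms are all 0.
By inclusion–exclusion the count is 220 − 71 + 0 = 149.

149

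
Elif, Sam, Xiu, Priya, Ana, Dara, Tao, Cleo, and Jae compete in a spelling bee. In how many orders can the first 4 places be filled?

3024

There are 9 choices for 1st place, 8 for 2nd, and so on down to 6 for position 4.
That gives 9 × 8 × 7 × 6 = 3024.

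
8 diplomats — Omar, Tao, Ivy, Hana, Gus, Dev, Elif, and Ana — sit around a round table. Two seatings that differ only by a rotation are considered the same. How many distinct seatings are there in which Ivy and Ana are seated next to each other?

Treat {Ivy, Ana} as one unit (2 internal orders) and seat the resulting 7 units around the table: (6)! circular arrangements.
So 2 × (6)! = 2 × 720 = 1440.

1440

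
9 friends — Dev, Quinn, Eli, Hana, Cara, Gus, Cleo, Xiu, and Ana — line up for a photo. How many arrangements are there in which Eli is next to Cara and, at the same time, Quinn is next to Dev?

20160

Treat {Eli,Cara} as one block (2 orders) and {Quinn,Dev} as another (2 orders).
That leaves 7 units to arrange: 2 × 2 × 7! = 4 × 5040 = 20160.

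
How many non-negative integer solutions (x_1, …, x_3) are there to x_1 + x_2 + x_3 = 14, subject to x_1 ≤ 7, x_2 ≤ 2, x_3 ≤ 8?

9

Ignoring the caps, the number of non-negative solutions to x_1+…+x_3 = 14 is C(16,2) = 120.
Subtract solutions that violate a single cap (substitute x_i' = x_i − (cap_i+1)): x_1 ≥ 8 gives C(8,2) = 28; x_2 ≥ 3 gives C(13,2) = 78; x_3 ≥ 9 gives C(7,2) = 21. Together 127.
Add back pairs where two caps are both exceeded: 10 + 0 + 6 = 16.
By inclusion–exclusion the count is 120 − 127 + 16 = 9.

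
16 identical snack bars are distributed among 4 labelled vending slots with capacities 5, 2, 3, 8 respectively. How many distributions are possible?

10

Without the upper bounds there are C(19,3) = 969 ways to split 16 among 4 vending slots.
Subtract solutions that violate a single cap (substitute x_i' = x_i − (cap_i+1)): x_1 ≥ 6 gives C(13,3) = 286; x_2 ≥ 3 gives C(16,3) = 560; x_3 ≥ 4 gives C(15,3) = 455; x_4 ≥ 9 gives C(10,3) = 120. Together 1421.
Add back pairs where two caps are both exceeded: 120 + 84 + 4 + 220 + 35 + 20 = 483.
Subtract triples: 20 + 0 + 0 + 1 = 21.
By inclusion–exclusion the count is 969 − 1421 + 483 − 21 = 10.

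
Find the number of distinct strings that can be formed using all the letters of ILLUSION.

10080

The 8 letters of ILLUSION have repeats: I appearing twice and L appearing twice.
Dividing 8! = 40320 by 2!·2! = 4 for the repeated letters gives 10080.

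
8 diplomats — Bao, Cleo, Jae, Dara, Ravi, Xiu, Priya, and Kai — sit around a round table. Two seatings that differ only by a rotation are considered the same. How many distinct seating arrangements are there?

Seat Bao anywhere (absorbing the rotational symmetry), then permute the other 7: (7)! = 5040.

5040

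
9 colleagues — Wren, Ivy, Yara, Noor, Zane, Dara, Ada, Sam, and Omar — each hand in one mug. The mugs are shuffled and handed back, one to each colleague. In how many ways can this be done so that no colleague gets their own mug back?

This is the derangement count D_9: permutations of 9 items with no fixed point.
By inclusion–exclusion this is Σ_{j=0}^{9} (−1)^j C(9,j)·(9−j)!.
Computing: 362880 − 362880 + 181440 − 60480 + 15120 − 3024 + 504 − 72 + 9 − 1 = 133496.

133496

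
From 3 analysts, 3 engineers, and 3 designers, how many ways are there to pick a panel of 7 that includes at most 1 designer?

Split by how many designers are chosen (0 through 1).
Sum: C(3,0)·C(6,7) + C(3,1)·C(6,6) = 0 + 3 = 3.

3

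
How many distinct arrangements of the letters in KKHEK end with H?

Fix H in the last position and arrange the remaining 4 letters.
Those 4 letters have K appearing 3 times, giving (4)!/(3!) = 4.

4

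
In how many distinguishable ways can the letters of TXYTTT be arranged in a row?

The 6 letters of TXYTTT have repeats: T appearing 4 times.
The number of distinct arrangements is 6!/(4!) = 720/24 = 30.

30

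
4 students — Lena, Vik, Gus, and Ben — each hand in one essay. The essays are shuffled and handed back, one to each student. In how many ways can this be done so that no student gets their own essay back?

Count assignments avoiding every fixed point. For any j of the 4 students fixed to their own essay, the other 4−j can be arranged in (4−j)! ways.
By inclusion–exclusion this is Σ_{j=0}^{4} (−1)^j C(4,j)·(4−j)!.
Computing: 24 − 24 + 12 − 4 + 1 = 9.

9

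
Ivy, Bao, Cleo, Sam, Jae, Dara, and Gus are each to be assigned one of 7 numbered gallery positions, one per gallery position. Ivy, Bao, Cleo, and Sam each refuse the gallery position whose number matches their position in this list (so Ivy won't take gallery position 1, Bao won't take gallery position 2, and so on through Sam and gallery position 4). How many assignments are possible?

Let Aᵢ (for 1 ≤ i ≤ 4) be the placements that put person i in their forbidden gallery position. Any j of these fix j positions, leaving (7−j)! ways to fill the rest, and there are C(4,j) ways to pick which j.
By inclusion–exclusion, the number of valid placements is Σ_{j=0}^{4} (−1)^j C(4,j)·(7−j)!.
Computing: 5040 − 2880 + 720 − 96 + 6 = 2790.

2790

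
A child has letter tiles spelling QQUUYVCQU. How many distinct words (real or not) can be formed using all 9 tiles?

10080

The 9 letters of QQUUYVCQU have repeats: Q appearing 3 times and U appearing 3 times.
The number of distinct arrangements is 9!/(3!·3!) = 362880/36 = 10080.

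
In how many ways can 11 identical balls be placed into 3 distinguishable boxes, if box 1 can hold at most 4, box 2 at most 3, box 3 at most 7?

10

By stars and bars, unrestricted non-negative solutions to x_1+…+x_3 = 11 number C(11+2,2) = 78.
Subtract solutions that violate a single cap (substitute x_i' = x_i − (cap_i+1)): x_1 ≥ 5 gives C(8,2) = 28; x_2 ≥ 4 gives C(9,2) = 36; x_3 ≥ 8 gives C(5,2) = 10. Together 74.
Add back pairs where two caps are both exceeded: 6 + 0 + 0 = 6.
By inclusion–exclusion the count is 78 − 74 + 6 = 10.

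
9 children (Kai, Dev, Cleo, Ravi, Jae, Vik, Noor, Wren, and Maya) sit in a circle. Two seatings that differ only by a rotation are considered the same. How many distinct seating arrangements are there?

40320

Around a circle, 9 distinct people have 9!/9 = (8)! = 40320 rotationally distinct seatings.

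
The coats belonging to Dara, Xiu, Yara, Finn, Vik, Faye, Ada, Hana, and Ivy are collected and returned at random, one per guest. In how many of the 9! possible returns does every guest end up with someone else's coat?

133496

This is the derangement count D_9: permutations of 9 items with no fixed point.
By inclusion–exclusion this is Σ_{j=0}^{9} (−1)^j C(9,j)·(9−j)!.
Computing: 362880 − 362880 + 181440 − 60480 + 15120 − 3024 + 504 − 72 + 9 − 1 = 133496.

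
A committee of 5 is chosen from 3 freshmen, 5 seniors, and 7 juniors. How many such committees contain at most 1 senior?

1302

Split by how many seniors are chosen (0 through 1).
Sum: C(5,0)·C(10,5) + C(5,1)·C(10,4) = 252 + 1050 = 1302.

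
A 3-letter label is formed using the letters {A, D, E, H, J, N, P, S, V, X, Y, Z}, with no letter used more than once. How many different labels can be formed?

With no repetition, fill the 3 letters in order: 12 choices, then 11, down to 10.
That product is 12 × 11 × 10 = 1320.

1320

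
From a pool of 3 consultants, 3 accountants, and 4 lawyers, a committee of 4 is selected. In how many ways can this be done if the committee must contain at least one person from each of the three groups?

126

With no constraint there are C(10,4) = 210 possible selections.
Subtract selections that omit an entire group: no consultants → C(7,4) = 35; no accountants → C(7,4) = 35; no lawyers → C(6,4) = 15.
Add back selections omitting two groups (i.e. drawn from a single group): C(3,4) + C(3,4) + C(4,4) = 1.
By inclusion–exclusion: 210 − 85 + 1 = 126.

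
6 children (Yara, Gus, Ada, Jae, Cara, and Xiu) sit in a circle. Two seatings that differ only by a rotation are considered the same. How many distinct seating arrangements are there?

Seat Yara anywhere (absorbing the rotational symmetry), then permute the other 5: (5)! = 120.

120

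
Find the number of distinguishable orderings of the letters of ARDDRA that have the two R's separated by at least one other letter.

Total arrangements of ARDDRA: 6!/(2!·2!·2!) = 90.
If the two R's are adjacent, glue them into one block, leaving 5 items to arrange: (5)!/(2!·2!) = 30 ways.
Hence 90 − 30 = 60.

60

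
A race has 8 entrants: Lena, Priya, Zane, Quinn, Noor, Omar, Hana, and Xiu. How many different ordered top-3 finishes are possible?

This is an ordered selection of 3 from 8: P(8,3).
That gives 8 × 7 × 6 = 336.

336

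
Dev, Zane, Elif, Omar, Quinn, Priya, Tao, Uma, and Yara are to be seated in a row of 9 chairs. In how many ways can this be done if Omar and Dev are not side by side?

Of the 9! = 362880 arrangements, those with Omar and Dev adjacent number 2 × 8! = 80640 (treat the pair as a block with 2 internal orders).
So 362880 − 80640 = 282240 arrangements keep them apart.

282240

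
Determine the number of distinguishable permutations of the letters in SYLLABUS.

10080

SYLLABUS has 8 letters with L appearing twice and S appearing twice.
The number of distinct arrangements is 8!/(2!·2!) = 40320/4 = 10080.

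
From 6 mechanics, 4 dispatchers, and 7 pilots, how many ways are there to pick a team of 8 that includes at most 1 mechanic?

Split by how many mechanics are chosen (0 through 1).
Sum: C(6,0)·C(11,8) + C(6,1)·C(11,7) = 165 + 1980 = 2145.

2145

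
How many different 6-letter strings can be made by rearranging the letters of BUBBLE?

The 6 letters of BUBBLE have repeats: B appearing 3 times.
So there are 6! / (3!) = 120 distinguishable arrangements.

120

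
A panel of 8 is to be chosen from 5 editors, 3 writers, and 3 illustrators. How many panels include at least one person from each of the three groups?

Unrestricted: C(11,8) = 165 ways to pick any 8 of the 11.
Subtract selections that omit an entire group: no editors → C(6,8) = 0; no writers → C(8,8) = 1; no illustrators → C(8,8) = 1.
Add back selections omitting two groups (i.e. drawn from a single group): C(5,8) + C(3,8) + C(3,8) = 0.
By inclusion–exclusion: 165 − 2 + 0 = 163.

163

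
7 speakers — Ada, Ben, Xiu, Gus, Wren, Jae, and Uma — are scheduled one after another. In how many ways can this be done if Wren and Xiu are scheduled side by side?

Place the 5 others and the Wren-Xiu pair as 6 objects in a line; the pair has 2 internal arrangements.
That gives 2 × 6! = 2 × 720 = 1440.

1440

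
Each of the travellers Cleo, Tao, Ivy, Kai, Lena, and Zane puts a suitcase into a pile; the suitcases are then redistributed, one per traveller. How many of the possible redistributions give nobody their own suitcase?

265

Count assignments avoiding every fixed point. For any j of the 6 travellers fixed to their own suitcase, the other 6−j can be arranged in (6−j)! ways.
By inclusion–exclusion this is Σ_{j=0}^{6} (−1)^j C(6,j)·(6−j)!.
Computing: 720 − 720 + 360 − 120 + 30 − 6 + 1 = 265.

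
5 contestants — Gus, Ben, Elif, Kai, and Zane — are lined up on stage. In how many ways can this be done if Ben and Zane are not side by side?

Of the 5! = 120 arrangements, those with Ben and Zane adjacent number 2 × 4! = 48 (treat the pair as a block with 2 internal orders).
So 120 − 48 = 72 arrangements keep them apart.

72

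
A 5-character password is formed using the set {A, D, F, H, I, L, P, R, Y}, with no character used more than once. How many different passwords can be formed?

15120

With no repetition, fill the 5 characters in order: 9 choices, then 8, down to 5.
9 × 8 × 7 × 6 × 5 = 15120.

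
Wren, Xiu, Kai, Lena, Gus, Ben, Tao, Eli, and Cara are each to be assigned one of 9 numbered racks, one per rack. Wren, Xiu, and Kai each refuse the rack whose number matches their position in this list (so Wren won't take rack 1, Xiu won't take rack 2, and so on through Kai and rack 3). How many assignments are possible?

256320

Let Aᵢ (for i ∈ {1, 2, 3}) be the placements that put person i in their forbidden rack. Any j of these fix j positions, leaving (9−j)! ways to fill the rest, and there are C(3,j) ways to pick which j.
By inclusion–exclusion, the number of valid placements is Σ_{j=0}^{3} (−1)^j C(3,j)·(9−j)!.
Computing: 362880 − 120960 + 15120 − 720 = 256320.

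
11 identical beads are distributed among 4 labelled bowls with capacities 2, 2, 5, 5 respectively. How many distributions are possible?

18

By stars and bars, unrestricted non-negative solutions to x_1+…+x_4 = 11 number C(11+3,3) = 364.
Subtract solutions that violate a single cap (substitute x_i' = x_i − (cap_i+1)): x_1 ≥ 3 gives C(11,3) = 165; x_2 ≥ 3 gives C(11,3) = 165; x_3 ≥ 6 gives C(8,3) = 56; x_4 ≥ 6 gives C(8,3) = 56. Together 442.
Add back pairs where two caps are both exceeded: 56 + 10 + 10 + 10 + 10 + 0 = 96.
By inclusion–exclusion the count is 364 − 442 + 96 = 18.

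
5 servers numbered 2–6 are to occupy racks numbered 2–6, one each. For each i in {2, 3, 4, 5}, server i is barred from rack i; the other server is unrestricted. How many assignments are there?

53

Let Aᵢ (for 2 ≤ i ≤ 5) be the placements that put server i in its forbidden rack. Any j of these fix j positions, leaving (5−j)! ways to fill the rest, and there are C(4,j) ways to pick which j.
By inclusion–exclusion, the number of valid placements is Σ_{j=0}^{4} (−1)^j C(4,j)·(5−j)!.
Computing: 120 − 96 + 36 − 8 + 1 = 53.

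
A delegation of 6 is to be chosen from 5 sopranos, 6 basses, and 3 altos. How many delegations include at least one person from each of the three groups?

With no constraint there are C(14,6) = 3003 possible selections.
Selections missing a whole group: no sopranos → C(9,6) = 84; no basses → C(8,6) = 28; no altos → C(11,6) = 462.
Add back selections omitting two groups (i.e. drawn from a single group): C(5,6) + C(6,6) + C(3,6) = 1.
By inclusion–exclusion: 3003 − 574 + 1 = 2430.

2430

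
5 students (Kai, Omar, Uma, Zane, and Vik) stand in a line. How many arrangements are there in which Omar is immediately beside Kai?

Place the 3 others and the Omar-Kai pair as 4 objects in a line; the pair has 2 internal arrangements.
That gives 2 × 4! = 2 × 24 = 48.

48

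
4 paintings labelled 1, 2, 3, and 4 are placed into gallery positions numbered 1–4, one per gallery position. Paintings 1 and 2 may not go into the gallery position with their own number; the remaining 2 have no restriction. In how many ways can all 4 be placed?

Let Aᵢ (for i ∈ {1, 2}) be the placements that put painting i in its forbidden gallery position. Any j of these fix j positions, leaving (4−j)! ways to fill the rest, and there are C(2,j) ways to pick which j.
By inclusion–exclusion, the number of valid placements is Σ_{j=0}^{2} (−1)^j C(2,j)·(4−j)!.
Computing: 24 − 12 + 2 = 14.

14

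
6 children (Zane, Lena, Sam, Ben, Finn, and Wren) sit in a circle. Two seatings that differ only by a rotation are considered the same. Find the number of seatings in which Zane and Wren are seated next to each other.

Glue Zane and Wren into a block (2 internal orders). Seating 5 units around a circle gives (4)! arrangements.
So 2 × (4)! = 2 × 24 = 48.

48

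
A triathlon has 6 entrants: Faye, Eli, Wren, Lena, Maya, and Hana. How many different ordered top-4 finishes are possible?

There are 6 choices for 1st place, 5 for 2nd, and so on down to 3 for position 4.
That gives 6 × 5 × 4 × 3 = 360.

360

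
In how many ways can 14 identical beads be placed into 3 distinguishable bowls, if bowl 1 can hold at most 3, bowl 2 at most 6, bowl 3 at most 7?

6

Without the upper bounds there are C(16,2) = 120 ways to split 14 among 3 bowls.
Subtract solutions that violate a single cap (substitute x_i' = x_i − (cap_i+1)): x_1 ≥ 4 gives C(12,2) = 66; x_2 ≥ 7 gives C(9,2) = 36; x_3 ≥ 8 gives C(8,2) = 28. Together 130.
Add back pairs where two caps are both exceeded: 10 + 6 + 0 = 16.
By inclusion–exclusion the count is 120 − 130 + 16 = 6.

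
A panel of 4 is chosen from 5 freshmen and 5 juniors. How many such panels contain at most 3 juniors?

205

Split by how many juniors are chosen (0 through 3).
Sum: C(5,0)·C(5,4) + C(5,1)·C(5,3) + C(5,2)·C(5,2) + C(5,3)·C(5,1) = 5 + 50 + 100 + 50 = 205.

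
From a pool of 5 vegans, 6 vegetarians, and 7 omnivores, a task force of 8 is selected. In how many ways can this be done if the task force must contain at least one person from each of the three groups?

Total 8-person selections from all 18: C(18,8) = 43758.
Selections missing a whole group: no vegans → C(13,8) = 1287; no vegetarians → C(12,8) = 495; no omnivores → C(11,8) = 165.
Add back selections omitting two groups (i.e. drawn from a single group): C(5,8) + C(6,8) + C(7,8) = 0.
By inclusion–exclusion: 43758 − 1947 + 0 = 41811.

41811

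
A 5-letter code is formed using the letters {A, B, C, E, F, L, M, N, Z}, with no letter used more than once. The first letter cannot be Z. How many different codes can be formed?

The first letter has 9−1 = 8 choices (anything except Z).
The remaining 4 letters are filled from the other 8 symbols without repetition: 8 × 7 × 6 × 5 = 1680.
Total: 8 × 1680 = 13440.

13440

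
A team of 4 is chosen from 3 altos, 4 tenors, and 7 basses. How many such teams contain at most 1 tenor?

Split by how many tenors are chosen (0 through 1).
Sum: C(4,0)·C(10,4) + C(4,1)·C(10,3) = 210 + 480 = 690.

690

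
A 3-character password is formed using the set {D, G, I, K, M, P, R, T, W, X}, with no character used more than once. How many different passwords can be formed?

720

Choose and order 3 of the 10 symbols: the first character has 10 options, the next 9, then 8.
10 × 9 × 8 = 720.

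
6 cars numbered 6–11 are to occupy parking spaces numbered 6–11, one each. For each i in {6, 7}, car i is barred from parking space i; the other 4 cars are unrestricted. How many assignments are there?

Let Aᵢ (for i ∈ {6, 7}) be the placements that put car i in its forbidden parking space. Any j of these fix j positions, leaving (6−j)! ways to fill the rest, and there are C(2,j) ways to pick which j.
By inclusion–exclusion, the number of valid placements is Σ_{j=0}^{2} (−1)^j C(2,j)·(6−j)!.
Computing: 720 − 240 + 24 = 504.

504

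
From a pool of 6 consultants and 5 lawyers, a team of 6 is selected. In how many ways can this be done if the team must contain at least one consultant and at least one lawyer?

461

With no constraint there are C(11,6) = 462 possible selections.
Subtract selections that omit an entire group: no consultants → C(5,6) = 0; no lawyers → C(6,6) = 1.
Both groups omitted at once is impossible, so 462 − 1 = 461.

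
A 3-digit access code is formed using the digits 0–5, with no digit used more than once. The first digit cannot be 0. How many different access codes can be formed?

100

The first digit has 6−1 = 5 choices (anything except 0).
The remaining 2 digits are filled from the other 5 symbols without repetition: 5 × 4 = 20.
Total: 5 × 20 = 100.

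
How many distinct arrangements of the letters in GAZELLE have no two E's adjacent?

Total arrangements of GAZELLE: 7!/(2!·2!) = 1260.
Arrangements with the E's together: treat EE as one letter, giving (6)!/(2!) = 360.
Hence 1260 − 360 = 900.

900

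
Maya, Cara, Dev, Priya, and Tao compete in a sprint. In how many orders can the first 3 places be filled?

There are 5 choices for 1st place, 4 for 2nd, and 3 for 3rd.
That gives 5 × 4 × 3 = 60.

60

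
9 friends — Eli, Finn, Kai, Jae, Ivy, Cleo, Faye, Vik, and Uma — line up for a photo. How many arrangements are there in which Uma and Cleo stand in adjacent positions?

Glue Uma and Cleo into one block (2 internal orders), leaving 8 units to arrange in a row.
So the count is 2·(8)! = 80640.

80640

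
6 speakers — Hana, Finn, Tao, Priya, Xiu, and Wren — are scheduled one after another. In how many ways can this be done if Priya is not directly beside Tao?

Of the 6! = 720 arrangements, those with Priya and Tao adjacent number 2 × 5! = 240 (treat the pair as a block with 2 internal orders).
Complementary counting: 720 − 240 = 480.

480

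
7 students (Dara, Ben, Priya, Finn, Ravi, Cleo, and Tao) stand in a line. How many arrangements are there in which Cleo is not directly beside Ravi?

3600

There are 7! = 5040 arrangements in all. If Cleo and Ravi are adjacent, merging them into one block gives 2·(6)! = 1440 arrangements.
Complementary counting: 5040 − 1440 = 3600.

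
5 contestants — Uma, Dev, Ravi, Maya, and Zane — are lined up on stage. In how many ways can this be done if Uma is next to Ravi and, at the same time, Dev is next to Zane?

24

Treat {Uma,Ravi} as one block (2 orders) and {Dev,Zane} as another (2 orders).
That leaves 3 units to arrange: 2 × 2 × 3! = 4 × 6 = 24.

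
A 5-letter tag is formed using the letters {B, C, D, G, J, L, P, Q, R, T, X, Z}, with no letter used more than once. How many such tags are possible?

95040

This is a permutation of 5 out of 12: P(12,5) = 12!/7!.
That product is 12 × 11 × 10 × 9 × 8 = 95040.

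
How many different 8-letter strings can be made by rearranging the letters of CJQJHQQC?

Letter multiplicities in CJQJHQQC: C×2, H×1, J×2, Q×3.
So there are 8! / (3!·2!·2!) = 1680 distinguishable arrangements.

1680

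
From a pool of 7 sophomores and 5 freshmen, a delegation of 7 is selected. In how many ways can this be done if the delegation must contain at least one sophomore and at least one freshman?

With no constraint there are C(12,7) = 792 possible selections.
Subtract selections that omit an entire group: no sophomores → C(5,7) = 0; no freshmen → C(7,7) = 1.
Both groups omitted at once is impossible, so 792 − 1 = 791.

791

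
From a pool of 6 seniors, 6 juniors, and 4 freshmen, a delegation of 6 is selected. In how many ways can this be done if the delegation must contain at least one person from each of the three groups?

Unrestricted: C(16,6) = 8008 ways to pick any 6 of the 16.
Subtract selections that omit an entire group: no seniors → C(10,6) = 210; no juniors → C(10,6) = 210; no freshmen → C(12,6) = 924.
Add back selections omitting two groups (i.e. drawn from a single group): C(6,6) + C(6,6) + C(4,6) = 2.
By inclusion–exclusion: 8008 − 1344 + 2 = 6666.

6666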